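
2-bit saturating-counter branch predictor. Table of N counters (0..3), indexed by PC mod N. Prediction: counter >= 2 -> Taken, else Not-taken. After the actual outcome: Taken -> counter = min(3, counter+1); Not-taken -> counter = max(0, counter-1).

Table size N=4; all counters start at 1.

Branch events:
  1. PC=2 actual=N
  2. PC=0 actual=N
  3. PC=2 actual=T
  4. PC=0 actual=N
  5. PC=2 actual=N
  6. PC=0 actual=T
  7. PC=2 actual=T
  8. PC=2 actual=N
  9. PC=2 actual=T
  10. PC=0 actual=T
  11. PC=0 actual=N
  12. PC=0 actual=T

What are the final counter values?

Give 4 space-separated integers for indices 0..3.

Answer: 2 1 1 1

Derivation:
Ev 1: PC=2 idx=2 pred=N actual=N -> ctr[2]=0
Ev 2: PC=0 idx=0 pred=N actual=N -> ctr[0]=0
Ev 3: PC=2 idx=2 pred=N actual=T -> ctr[2]=1
Ev 4: PC=0 idx=0 pred=N actual=N -> ctr[0]=0
Ev 5: PC=2 idx=2 pred=N actual=N -> ctr[2]=0
Ev 6: PC=0 idx=0 pred=N actual=T -> ctr[0]=1
Ev 7: PC=2 idx=2 pred=N actual=T -> ctr[2]=1
Ev 8: PC=2 idx=2 pred=N actual=N -> ctr[2]=0
Ev 9: PC=2 idx=2 pred=N actual=T -> ctr[2]=1
Ev 10: PC=0 idx=0 pred=N actual=T -> ctr[0]=2
Ev 11: PC=0 idx=0 pred=T actual=N -> ctr[0]=1
Ev 12: PC=0 idx=0 pred=N actual=T -> ctr[0]=2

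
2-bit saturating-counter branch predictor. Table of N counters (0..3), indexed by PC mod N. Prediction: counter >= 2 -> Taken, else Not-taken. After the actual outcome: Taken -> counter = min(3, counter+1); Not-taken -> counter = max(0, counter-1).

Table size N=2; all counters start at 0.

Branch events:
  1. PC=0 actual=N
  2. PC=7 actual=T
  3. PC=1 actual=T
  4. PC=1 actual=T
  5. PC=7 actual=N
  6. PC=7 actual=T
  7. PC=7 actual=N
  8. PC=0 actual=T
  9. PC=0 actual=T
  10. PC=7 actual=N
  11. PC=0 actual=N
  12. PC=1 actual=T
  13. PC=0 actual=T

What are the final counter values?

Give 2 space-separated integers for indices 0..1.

Answer: 2 2

Derivation:
Ev 1: PC=0 idx=0 pred=N actual=N -> ctr[0]=0
Ev 2: PC=7 idx=1 pred=N actual=T -> ctr[1]=1
Ev 3: PC=1 idx=1 pred=N actual=T -> ctr[1]=2
Ev 4: PC=1 idx=1 pred=T actual=T -> ctr[1]=3
Ev 5: PC=7 idx=1 pred=T actual=N -> ctr[1]=2
Ev 6: PC=7 idx=1 pred=T actual=T -> ctr[1]=3
Ev 7: PC=7 idx=1 pred=T actual=N -> ctr[1]=2
Ev 8: PC=0 idx=0 pred=N actual=T -> ctr[0]=1
Ev 9: PC=0 idx=0 pred=N actual=T -> ctr[0]=2
Ev 10: PC=7 idx=1 pred=T actual=N -> ctr[1]=1
Ev 11: PC=0 idx=0 pred=T actual=N -> ctr[0]=1
Ev 12: PC=1 idx=1 pred=N actual=T -> ctr[1]=2
Ev 13: PC=0 idx=0 pred=N actual=T -> ctr[0]=2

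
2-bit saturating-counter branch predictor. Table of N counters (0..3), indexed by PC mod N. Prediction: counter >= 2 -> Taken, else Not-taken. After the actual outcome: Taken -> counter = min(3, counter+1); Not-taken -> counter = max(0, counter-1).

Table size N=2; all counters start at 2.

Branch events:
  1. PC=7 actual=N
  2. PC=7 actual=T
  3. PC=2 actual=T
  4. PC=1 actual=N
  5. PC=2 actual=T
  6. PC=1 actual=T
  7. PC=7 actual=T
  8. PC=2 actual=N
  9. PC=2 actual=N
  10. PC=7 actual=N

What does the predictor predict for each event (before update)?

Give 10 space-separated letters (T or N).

Answer: T N T T T N T T T T

Derivation:
Ev 1: PC=7 idx=1 pred=T actual=N -> ctr[1]=1
Ev 2: PC=7 idx=1 pred=N actual=T -> ctr[1]=2
Ev 3: PC=2 idx=0 pred=T actual=T -> ctr[0]=3
Ev 4: PC=1 idx=1 pred=T actual=N -> ctr[1]=1
Ev 5: PC=2 idx=0 pred=T actual=T -> ctr[0]=3
Ev 6: PC=1 idx=1 pred=N actual=T -> ctr[1]=2
Ev 7: PC=7 idx=1 pred=T actual=T -> ctr[1]=3
Ev 8: PC=2 idx=0 pred=T actual=N -> ctr[0]=2
Ev 9: PC=2 idx=0 pred=T actual=N -> ctr[0]=1
Ev 10: PC=7 idx=1 pred=T actual=N -> ctr[1]=2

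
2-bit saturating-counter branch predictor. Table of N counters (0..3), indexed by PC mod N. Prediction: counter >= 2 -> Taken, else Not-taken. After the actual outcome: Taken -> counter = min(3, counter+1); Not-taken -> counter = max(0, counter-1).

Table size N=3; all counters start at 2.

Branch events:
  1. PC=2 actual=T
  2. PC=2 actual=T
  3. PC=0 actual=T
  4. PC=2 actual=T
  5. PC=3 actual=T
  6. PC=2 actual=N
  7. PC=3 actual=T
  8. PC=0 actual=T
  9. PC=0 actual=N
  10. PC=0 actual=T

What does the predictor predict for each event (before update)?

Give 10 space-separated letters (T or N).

Ev 1: PC=2 idx=2 pred=T actual=T -> ctr[2]=3
Ev 2: PC=2 idx=2 pred=T actual=T -> ctr[2]=3
Ev 3: PC=0 idx=0 pred=T actual=T -> ctr[0]=3
Ev 4: PC=2 idx=2 pred=T actual=T -> ctr[2]=3
Ev 5: PC=3 idx=0 pred=T actual=T -> ctr[0]=3
Ev 6: PC=2 idx=2 pred=T actual=N -> ctr[2]=2
Ev 7: PC=3 idx=0 pred=T actual=T -> ctr[0]=3
Ev 8: PC=0 idx=0 pred=T actual=T -> ctr[0]=3
Ev 9: PC=0 idx=0 pred=T actual=N -> ctr[0]=2
Ev 10: PC=0 idx=0 pred=T actual=T -> ctr[0]=3

Answer: T T T T T T T T T T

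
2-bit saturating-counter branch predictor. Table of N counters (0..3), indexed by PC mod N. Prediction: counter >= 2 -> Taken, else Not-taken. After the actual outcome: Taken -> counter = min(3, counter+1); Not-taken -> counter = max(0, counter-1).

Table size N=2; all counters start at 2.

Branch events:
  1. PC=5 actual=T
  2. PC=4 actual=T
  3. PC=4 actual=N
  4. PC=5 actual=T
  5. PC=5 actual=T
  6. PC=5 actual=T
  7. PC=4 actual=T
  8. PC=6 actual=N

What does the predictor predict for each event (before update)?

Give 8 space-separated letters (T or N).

Answer: T T T T T T T T

Derivation:
Ev 1: PC=5 idx=1 pred=T actual=T -> ctr[1]=3
Ev 2: PC=4 idx=0 pred=T actual=T -> ctr[0]=3
Ev 3: PC=4 idx=0 pred=T actual=N -> ctr[0]=2
Ev 4: PC=5 idx=1 pred=T actual=T -> ctr[1]=3
Ev 5: PC=5 idx=1 pred=T actual=T -> ctr[1]=3
Ev 6: PC=5 idx=1 pred=T actual=T -> ctr[1]=3
Ev 7: PC=4 idx=0 pred=T actual=T -> ctr[0]=3
Ev 8: PC=6 idx=0 pred=T actual=N -> ctr[0]=2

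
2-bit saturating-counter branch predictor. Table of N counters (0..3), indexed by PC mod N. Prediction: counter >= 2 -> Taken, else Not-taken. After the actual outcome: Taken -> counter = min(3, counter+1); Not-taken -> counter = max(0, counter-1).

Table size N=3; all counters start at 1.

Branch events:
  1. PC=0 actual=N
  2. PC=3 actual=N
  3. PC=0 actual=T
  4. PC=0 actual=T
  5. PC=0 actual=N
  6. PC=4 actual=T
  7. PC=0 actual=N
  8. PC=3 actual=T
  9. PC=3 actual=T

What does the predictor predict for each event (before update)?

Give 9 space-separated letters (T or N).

Answer: N N N N T N N N N

Derivation:
Ev 1: PC=0 idx=0 pred=N actual=N -> ctr[0]=0
Ev 2: PC=3 idx=0 pred=N actual=N -> ctr[0]=0
Ev 3: PC=0 idx=0 pred=N actual=T -> ctr[0]=1
Ev 4: PC=0 idx=0 pred=N actual=T -> ctr[0]=2
Ev 5: PC=0 idx=0 pred=T actual=N -> ctr[0]=1
Ev 6: PC=4 idx=1 pred=N actual=T -> ctr[1]=2
Ev 7: PC=0 idx=0 pred=N actual=N -> ctr[0]=0
Ev 8: PC=3 idx=0 pred=N actual=T -> ctr[0]=1
Ev 9: PC=3 idx=0 pred=N actual=T -> ctr[0]=2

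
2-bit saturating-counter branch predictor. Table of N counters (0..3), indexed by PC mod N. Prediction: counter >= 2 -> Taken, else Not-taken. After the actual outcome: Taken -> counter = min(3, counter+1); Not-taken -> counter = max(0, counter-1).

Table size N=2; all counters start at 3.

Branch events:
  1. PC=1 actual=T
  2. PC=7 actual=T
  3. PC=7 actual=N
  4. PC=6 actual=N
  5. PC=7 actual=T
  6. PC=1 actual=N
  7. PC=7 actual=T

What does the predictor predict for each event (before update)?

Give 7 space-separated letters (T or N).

Answer: T T T T T T T

Derivation:
Ev 1: PC=1 idx=1 pred=T actual=T -> ctr[1]=3
Ev 2: PC=7 idx=1 pred=T actual=T -> ctr[1]=3
Ev 3: PC=7 idx=1 pred=T actual=N -> ctr[1]=2
Ev 4: PC=6 idx=0 pred=T actual=N -> ctr[0]=2
Ev 5: PC=7 idx=1 pred=T actual=T -> ctr[1]=3
Ev 6: PC=1 idx=1 pred=T actual=N -> ctr[1]=2
Ev 7: PC=7 idx=1 pred=T actual=T -> ctr[1]=3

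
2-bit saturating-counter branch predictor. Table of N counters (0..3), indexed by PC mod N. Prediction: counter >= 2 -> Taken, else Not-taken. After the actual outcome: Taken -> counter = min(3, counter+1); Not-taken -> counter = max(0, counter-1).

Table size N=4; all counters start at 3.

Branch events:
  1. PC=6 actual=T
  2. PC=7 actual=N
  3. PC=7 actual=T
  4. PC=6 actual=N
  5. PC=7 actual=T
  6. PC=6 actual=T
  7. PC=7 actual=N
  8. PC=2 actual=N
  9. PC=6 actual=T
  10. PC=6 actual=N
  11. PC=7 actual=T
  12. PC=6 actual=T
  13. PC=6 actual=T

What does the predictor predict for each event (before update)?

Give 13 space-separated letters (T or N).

Ev 1: PC=6 idx=2 pred=T actual=T -> ctr[2]=3
Ev 2: PC=7 idx=3 pred=T actual=N -> ctr[3]=2
Ev 3: PC=7 idx=3 pred=T actual=T -> ctr[3]=3
Ev 4: PC=6 idx=2 pred=T actual=N -> ctr[2]=2
Ev 5: PC=7 idx=3 pred=T actual=T -> ctr[3]=3
Ev 6: PC=6 idx=2 pred=T actual=T -> ctr[2]=3
Ev 7: PC=7 idx=3 pred=T actual=N -> ctr[3]=2
Ev 8: PC=2 idx=2 pred=T actual=N -> ctr[2]=2
Ev 9: PC=6 idx=2 pred=T actual=T -> ctr[2]=3
Ev 10: PC=6 idx=2 pred=T actual=N -> ctr[2]=2
Ev 11: PC=7 idx=3 pred=T actual=T -> ctr[3]=3
Ev 12: PC=6 idx=2 pred=T actual=T -> ctr[2]=3
Ev 13: PC=6 idx=2 pred=T actual=T -> ctr[2]=3

Answer: T T T T T T T T T T T T T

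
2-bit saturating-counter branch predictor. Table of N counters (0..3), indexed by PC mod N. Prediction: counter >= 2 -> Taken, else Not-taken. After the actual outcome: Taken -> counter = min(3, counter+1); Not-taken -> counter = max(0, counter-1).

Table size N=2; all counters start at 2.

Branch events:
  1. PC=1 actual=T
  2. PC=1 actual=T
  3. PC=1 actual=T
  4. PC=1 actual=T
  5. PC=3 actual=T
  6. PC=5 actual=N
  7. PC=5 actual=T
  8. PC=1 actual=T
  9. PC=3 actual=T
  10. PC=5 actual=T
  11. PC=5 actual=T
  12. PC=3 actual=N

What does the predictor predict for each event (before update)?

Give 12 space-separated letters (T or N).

Answer: T T T T T T T T T T T T

Derivation:
Ev 1: PC=1 idx=1 pred=T actual=T -> ctr[1]=3
Ev 2: PC=1 idx=1 pred=T actual=T -> ctr[1]=3
Ev 3: PC=1 idx=1 pred=T actual=T -> ctr[1]=3
Ev 4: PC=1 idx=1 pred=T actual=T -> ctr[1]=3
Ev 5: PC=3 idx=1 pred=T actual=T -> ctr[1]=3
Ev 6: PC=5 idx=1 pred=T actual=N -> ctr[1]=2
Ev 7: PC=5 idx=1 pred=T actual=T -> ctr[1]=3
Ev 8: PC=1 idx=1 pred=T actual=T -> ctr[1]=3
Ev 9: PC=3 idx=1 pred=T actual=T -> ctr[1]=3
Ev 10: PC=5 idx=1 pred=T actual=T -> ctr[1]=3
Ev 11: PC=5 idx=1 pred=T actual=T -> ctr[1]=3
Ev 12: PC=3 idx=1 pred=T actual=N -> ctr[1]=2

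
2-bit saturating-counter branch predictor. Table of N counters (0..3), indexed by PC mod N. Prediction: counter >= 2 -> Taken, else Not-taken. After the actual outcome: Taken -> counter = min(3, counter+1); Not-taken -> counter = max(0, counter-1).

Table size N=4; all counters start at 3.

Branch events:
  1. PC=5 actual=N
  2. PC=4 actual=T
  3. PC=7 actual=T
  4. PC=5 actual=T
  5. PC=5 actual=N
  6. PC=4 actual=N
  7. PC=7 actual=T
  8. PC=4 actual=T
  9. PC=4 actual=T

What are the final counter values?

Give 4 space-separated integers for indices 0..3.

Answer: 3 2 3 3

Derivation:
Ev 1: PC=5 idx=1 pred=T actual=N -> ctr[1]=2
Ev 2: PC=4 idx=0 pred=T actual=T -> ctr[0]=3
Ev 3: PC=7 idx=3 pred=T actual=T -> ctr[3]=3
Ev 4: PC=5 idx=1 pred=T actual=T -> ctr[1]=3
Ev 5: PC=5 idx=1 pred=T actual=N -> ctr[1]=2
Ev 6: PC=4 idx=0 pred=T actual=N -> ctr[0]=2
Ev 7: PC=7 idx=3 pred=T actual=T -> ctr[3]=3
Ev 8: PC=4 idx=0 pred=T actual=T -> ctr[0]=3
Ev 9: PC=4 idx=0 pred=T actual=T -> ctr[0]=3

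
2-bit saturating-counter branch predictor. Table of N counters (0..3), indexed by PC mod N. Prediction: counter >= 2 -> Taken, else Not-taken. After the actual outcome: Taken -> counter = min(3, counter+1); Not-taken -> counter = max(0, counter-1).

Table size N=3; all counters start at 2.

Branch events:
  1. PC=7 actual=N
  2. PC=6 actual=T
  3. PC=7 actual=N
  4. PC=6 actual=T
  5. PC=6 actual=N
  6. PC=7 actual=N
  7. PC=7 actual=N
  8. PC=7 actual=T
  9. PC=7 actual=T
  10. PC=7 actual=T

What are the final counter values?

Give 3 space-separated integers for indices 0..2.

Ev 1: PC=7 idx=1 pred=T actual=N -> ctr[1]=1
Ev 2: PC=6 idx=0 pred=T actual=T -> ctr[0]=3
Ev 3: PC=7 idx=1 pred=N actual=N -> ctr[1]=0
Ev 4: PC=6 idx=0 pred=T actual=T -> ctr[0]=3
Ev 5: PC=6 idx=0 pred=T actual=N -> ctr[0]=2
Ev 6: PC=7 idx=1 pred=N actual=N -> ctr[1]=0
Ev 7: PC=7 idx=1 pred=N actual=N -> ctr[1]=0
Ev 8: PC=7 idx=1 pred=N actual=T -> ctr[1]=1
Ev 9: PC=7 idx=1 pred=N actual=T -> ctr[1]=2
Ev 10: PC=7 idx=1 pred=T actual=T -> ctr[1]=3

Answer: 2 3 2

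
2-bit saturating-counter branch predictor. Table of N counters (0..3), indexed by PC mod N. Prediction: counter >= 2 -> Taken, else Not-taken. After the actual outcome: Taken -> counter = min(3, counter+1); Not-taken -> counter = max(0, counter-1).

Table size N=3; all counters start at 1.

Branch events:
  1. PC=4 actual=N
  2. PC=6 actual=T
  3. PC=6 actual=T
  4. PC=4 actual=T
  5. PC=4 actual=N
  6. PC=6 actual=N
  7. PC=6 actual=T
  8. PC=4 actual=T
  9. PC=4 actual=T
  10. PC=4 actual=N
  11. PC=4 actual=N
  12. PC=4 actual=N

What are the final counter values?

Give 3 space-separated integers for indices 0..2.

Answer: 3 0 1

Derivation:
Ev 1: PC=4 idx=1 pred=N actual=N -> ctr[1]=0
Ev 2: PC=6 idx=0 pred=N actual=T -> ctr[0]=2
Ev 3: PC=6 idx=0 pred=T actual=T -> ctr[0]=3
Ev 4: PC=4 idx=1 pred=N actual=T -> ctr[1]=1
Ev 5: PC=4 idx=1 pred=N actual=N -> ctr[1]=0
Ev 6: PC=6 idx=0 pred=T actual=N -> ctr[0]=2
Ev 7: PC=6 idx=0 pred=T actual=T -> ctr[0]=3
Ev 8: PC=4 idx=1 pred=N actual=T -> ctr[1]=1
Ev 9: PC=4 idx=1 pred=N actual=T -> ctr[1]=2
Ev 10: PC=4 idx=1 pred=T actual=N -> ctr[1]=1
Ev 11: PC=4 idx=1 pred=N actual=N -> ctr[1]=0
Ev 12: PC=4 idx=1 pred=N actual=N -> ctr[1]=0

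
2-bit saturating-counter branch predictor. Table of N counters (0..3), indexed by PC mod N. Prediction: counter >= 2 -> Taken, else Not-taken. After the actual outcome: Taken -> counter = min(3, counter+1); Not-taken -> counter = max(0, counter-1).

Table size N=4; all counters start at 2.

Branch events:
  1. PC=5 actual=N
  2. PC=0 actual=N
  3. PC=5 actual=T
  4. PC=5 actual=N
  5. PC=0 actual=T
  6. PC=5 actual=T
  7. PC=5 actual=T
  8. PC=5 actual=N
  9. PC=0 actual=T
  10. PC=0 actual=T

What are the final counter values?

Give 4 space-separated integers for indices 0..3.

Answer: 3 2 2 2

Derivation:
Ev 1: PC=5 idx=1 pred=T actual=N -> ctr[1]=1
Ev 2: PC=0 idx=0 pred=T actual=N -> ctr[0]=1
Ev 3: PC=5 idx=1 pred=N actual=T -> ctr[1]=2
Ev 4: PC=5 idx=1 pred=T actual=N -> ctr[1]=1
Ev 5: PC=0 idx=0 pred=N actual=T -> ctr[0]=2
Ev 6: PC=5 idx=1 pred=N actual=T -> ctr[1]=2
Ev 7: PC=5 idx=1 pred=T actual=T -> ctr[1]=3
Ev 8: PC=5 idx=1 pred=T actual=N -> ctr[1]=2
Ev 9: PC=0 idx=0 pred=T actual=T -> ctr[0]=3
Ev 10: PC=0 idx=0 pred=T actual=T -> ctr[0]=3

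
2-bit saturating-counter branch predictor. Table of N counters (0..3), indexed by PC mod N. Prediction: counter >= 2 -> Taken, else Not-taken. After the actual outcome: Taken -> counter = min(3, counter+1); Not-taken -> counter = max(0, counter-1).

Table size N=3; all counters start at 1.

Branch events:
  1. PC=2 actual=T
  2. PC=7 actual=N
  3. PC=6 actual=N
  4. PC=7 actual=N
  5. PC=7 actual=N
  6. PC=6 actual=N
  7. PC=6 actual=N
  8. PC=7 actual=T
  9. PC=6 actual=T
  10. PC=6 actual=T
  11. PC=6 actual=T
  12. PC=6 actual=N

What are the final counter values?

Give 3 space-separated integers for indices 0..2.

Ev 1: PC=2 idx=2 pred=N actual=T -> ctr[2]=2
Ev 2: PC=7 idx=1 pred=N actual=N -> ctr[1]=0
Ev 3: PC=6 idx=0 pred=N actual=N -> ctr[0]=0
Ev 4: PC=7 idx=1 pred=N actual=N -> ctr[1]=0
Ev 5: PC=7 idx=1 pred=N actual=N -> ctr[1]=0
Ev 6: PC=6 idx=0 pred=N actual=N -> ctr[0]=0
Ev 7: PC=6 idx=0 pred=N actual=N -> ctr[0]=0
Ev 8: PC=7 idx=1 pred=N actual=T -> ctr[1]=1
Ev 9: PC=6 idx=0 pred=N actual=T -> ctr[0]=1
Ev 10: PC=6 idx=0 pred=N actual=T -> ctr[0]=2
Ev 11: PC=6 idx=0 pred=T actual=T -> ctr[0]=3
Ev 12: PC=6 idx=0 pred=T actual=N -> ctr[0]=2

Answer: 2 1 2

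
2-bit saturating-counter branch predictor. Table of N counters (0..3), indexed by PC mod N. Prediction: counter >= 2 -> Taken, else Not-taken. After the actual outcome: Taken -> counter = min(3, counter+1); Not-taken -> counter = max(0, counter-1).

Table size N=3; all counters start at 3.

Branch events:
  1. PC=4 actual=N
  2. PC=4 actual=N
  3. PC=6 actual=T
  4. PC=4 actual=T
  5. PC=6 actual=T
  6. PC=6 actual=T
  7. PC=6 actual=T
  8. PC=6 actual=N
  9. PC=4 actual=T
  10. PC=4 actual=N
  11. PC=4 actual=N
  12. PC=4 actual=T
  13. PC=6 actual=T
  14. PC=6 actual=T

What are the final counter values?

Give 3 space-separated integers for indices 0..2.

Ev 1: PC=4 idx=1 pred=T actual=N -> ctr[1]=2
Ev 2: PC=4 idx=1 pred=T actual=N -> ctr[1]=1
Ev 3: PC=6 idx=0 pred=T actual=T -> ctr[0]=3
Ev 4: PC=4 idx=1 pred=N actual=T -> ctr[1]=2
Ev 5: PC=6 idx=0 pred=T actual=T -> ctr[0]=3
Ev 6: PC=6 idx=0 pred=T actual=T -> ctr[0]=3
Ev 7: PC=6 idx=0 pred=T actual=T -> ctr[0]=3
Ev 8: PC=6 idx=0 pred=T actual=N -> ctr[0]=2
Ev 9: PC=4 idx=1 pred=T actual=T -> ctr[1]=3
Ev 10: PC=4 idx=1 pred=T actual=N -> ctr[1]=2
Ev 11: PC=4 idx=1 pred=T actual=N -> ctr[1]=1
Ev 12: PC=4 idx=1 pred=N actual=T -> ctr[1]=2
Ev 13: PC=6 idx=0 pred=T actual=T -> ctr[0]=3
Ev 14: PC=6 idx=0 pred=T actual=T -> ctr[0]=3

Answer: 3 2 3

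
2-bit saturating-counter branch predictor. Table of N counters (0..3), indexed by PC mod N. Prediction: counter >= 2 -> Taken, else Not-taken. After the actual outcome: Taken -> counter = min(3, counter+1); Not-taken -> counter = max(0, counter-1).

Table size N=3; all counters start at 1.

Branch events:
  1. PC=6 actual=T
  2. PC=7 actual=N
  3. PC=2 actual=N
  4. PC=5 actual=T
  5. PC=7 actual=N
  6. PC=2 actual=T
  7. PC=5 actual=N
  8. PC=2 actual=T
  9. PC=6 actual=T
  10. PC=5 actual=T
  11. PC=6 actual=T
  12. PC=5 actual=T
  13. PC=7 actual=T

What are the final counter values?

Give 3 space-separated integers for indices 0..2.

Ev 1: PC=6 idx=0 pred=N actual=T -> ctr[0]=2
Ev 2: PC=7 idx=1 pred=N actual=N -> ctr[1]=0
Ev 3: PC=2 idx=2 pred=N actual=N -> ctr[2]=0
Ev 4: PC=5 idx=2 pred=N actual=T -> ctr[2]=1
Ev 5: PC=7 idx=1 pred=N actual=N -> ctr[1]=0
Ev 6: PC=2 idx=2 pred=N actual=T -> ctr[2]=2
Ev 7: PC=5 idx=2 pred=T actual=N -> ctr[2]=1
Ev 8: PC=2 idx=2 pred=N actual=T -> ctr[2]=2
Ev 9: PC=6 idx=0 pred=T actual=T -> ctr[0]=3
Ev 10: PC=5 idx=2 pred=T actual=T -> ctr[2]=3
Ev 11: PC=6 idx=0 pred=T actual=T -> ctr[0]=3
Ev 12: PC=5 idx=2 pred=T actual=T -> ctr[2]=3
Ev 13: PC=7 idx=1 pred=N actual=T -> ctr[1]=1

Answer: 3 1 3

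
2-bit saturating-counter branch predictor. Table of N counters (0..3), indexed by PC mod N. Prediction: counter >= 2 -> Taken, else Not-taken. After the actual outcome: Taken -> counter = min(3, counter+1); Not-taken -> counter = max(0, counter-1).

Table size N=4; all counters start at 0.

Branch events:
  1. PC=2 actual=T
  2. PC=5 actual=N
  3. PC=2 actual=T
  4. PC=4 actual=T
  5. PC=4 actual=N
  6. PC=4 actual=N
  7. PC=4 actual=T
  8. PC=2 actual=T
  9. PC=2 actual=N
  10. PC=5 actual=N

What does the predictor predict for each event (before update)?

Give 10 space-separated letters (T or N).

Answer: N N N N N N N T T N

Derivation:
Ev 1: PC=2 idx=2 pred=N actual=T -> ctr[2]=1
Ev 2: PC=5 idx=1 pred=N actual=N -> ctr[1]=0
Ev 3: PC=2 idx=2 pred=N actual=T -> ctr[2]=2
Ev 4: PC=4 idx=0 pred=N actual=T -> ctr[0]=1
Ev 5: PC=4 idx=0 pred=N actual=N -> ctr[0]=0
Ev 6: PC=4 idx=0 pred=N actual=N -> ctr[0]=0
Ev 7: PC=4 idx=0 pred=N actual=T -> ctr[0]=1
Ev 8: PC=2 idx=2 pred=T actual=T -> ctr[2]=3
Ev 9: PC=2 idx=2 pred=T actual=N -> ctr[2]=2
Ev 10: PC=5 idx=1 pred=N actual=N -> ctr[1]=0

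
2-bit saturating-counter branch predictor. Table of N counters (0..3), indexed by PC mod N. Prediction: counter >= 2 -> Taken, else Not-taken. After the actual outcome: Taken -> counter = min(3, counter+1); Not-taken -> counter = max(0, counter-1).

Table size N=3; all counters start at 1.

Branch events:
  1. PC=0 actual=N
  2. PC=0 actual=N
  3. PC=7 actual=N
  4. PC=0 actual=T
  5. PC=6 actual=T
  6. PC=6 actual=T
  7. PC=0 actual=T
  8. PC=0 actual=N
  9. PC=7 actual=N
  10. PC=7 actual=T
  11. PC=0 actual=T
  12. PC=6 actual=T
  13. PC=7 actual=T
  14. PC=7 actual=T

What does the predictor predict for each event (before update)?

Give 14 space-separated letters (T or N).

Ev 1: PC=0 idx=0 pred=N actual=N -> ctr[0]=0
Ev 2: PC=0 idx=0 pred=N actual=N -> ctr[0]=0
Ev 3: PC=7 idx=1 pred=N actual=N -> ctr[1]=0
Ev 4: PC=0 idx=0 pred=N actual=T -> ctr[0]=1
Ev 5: PC=6 idx=0 pred=N actual=T -> ctr[0]=2
Ev 6: PC=6 idx=0 pred=T actual=T -> ctr[0]=3
Ev 7: PC=0 idx=0 pred=T actual=T -> ctr[0]=3
Ev 8: PC=0 idx=0 pred=T actual=N -> ctr[0]=2
Ev 9: PC=7 idx=1 pred=N actual=N -> ctr[1]=0
Ev 10: PC=7 idx=1 pred=N actual=T -> ctr[1]=1
Ev 11: PC=0 idx=0 pred=T actual=T -> ctr[0]=3
Ev 12: PC=6 idx=0 pred=T actual=T -> ctr[0]=3
Ev 13: PC=7 idx=1 pred=N actual=T -> ctr[1]=2
Ev 14: PC=7 idx=1 pred=T actual=T -> ctr[1]=3

Answer: N N N N N T T T N N T T N T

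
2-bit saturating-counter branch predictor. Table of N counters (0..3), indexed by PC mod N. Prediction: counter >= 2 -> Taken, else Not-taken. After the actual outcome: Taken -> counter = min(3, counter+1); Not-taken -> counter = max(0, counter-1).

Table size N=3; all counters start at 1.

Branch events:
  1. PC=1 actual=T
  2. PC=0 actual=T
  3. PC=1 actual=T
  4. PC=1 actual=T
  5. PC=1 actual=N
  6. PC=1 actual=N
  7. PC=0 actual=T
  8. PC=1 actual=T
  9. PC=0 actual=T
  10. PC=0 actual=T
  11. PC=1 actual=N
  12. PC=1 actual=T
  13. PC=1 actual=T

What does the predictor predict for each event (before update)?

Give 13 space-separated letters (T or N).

Ev 1: PC=1 idx=1 pred=N actual=T -> ctr[1]=2
Ev 2: PC=0 idx=0 pred=N actual=T -> ctr[0]=2
Ev 3: PC=1 idx=1 pred=T actual=T -> ctr[1]=3
Ev 4: PC=1 idx=1 pred=T actual=T -> ctr[1]=3
Ev 5: PC=1 idx=1 pred=T actual=N -> ctr[1]=2
Ev 6: PC=1 idx=1 pred=T actual=N -> ctr[1]=1
Ev 7: PC=0 idx=0 pred=T actual=T -> ctr[0]=3
Ev 8: PC=1 idx=1 pred=N actual=T -> ctr[1]=2
Ev 9: PC=0 idx=0 pred=T actual=T -> ctr[0]=3
Ev 10: PC=0 idx=0 pred=T actual=T -> ctr[0]=3
Ev 11: PC=1 idx=1 pred=T actual=N -> ctr[1]=1
Ev 12: PC=1 idx=1 pred=N actual=T -> ctr[1]=2
Ev 13: PC=1 idx=1 pred=T actual=T -> ctr[1]=3

Answer: N N T T T T T N T T T N T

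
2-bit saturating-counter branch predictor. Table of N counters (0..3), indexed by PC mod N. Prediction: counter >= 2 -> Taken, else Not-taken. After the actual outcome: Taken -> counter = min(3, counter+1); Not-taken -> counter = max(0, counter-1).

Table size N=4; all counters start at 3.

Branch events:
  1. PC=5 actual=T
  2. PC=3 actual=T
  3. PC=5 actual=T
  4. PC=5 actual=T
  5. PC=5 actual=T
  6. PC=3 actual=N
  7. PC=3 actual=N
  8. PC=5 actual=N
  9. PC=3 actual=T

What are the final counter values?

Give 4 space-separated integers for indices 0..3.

Ev 1: PC=5 idx=1 pred=T actual=T -> ctr[1]=3
Ev 2: PC=3 idx=3 pred=T actual=T -> ctr[3]=3
Ev 3: PC=5 idx=1 pred=T actual=T -> ctr[1]=3
Ev 4: PC=5 idx=1 pred=T actual=T -> ctr[1]=3
Ev 5: PC=5 idx=1 pred=T actual=T -> ctr[1]=3
Ev 6: PC=3 idx=3 pred=T actual=N -> ctr[3]=2
Ev 7: PC=3 idx=3 pred=T actual=N -> ctr[3]=1
Ev 8: PC=5 idx=1 pred=T actual=N -> ctr[1]=2
Ev 9: PC=3 idx=3 pred=N actual=T -> ctr[3]=2

Answer: 3 2 3 2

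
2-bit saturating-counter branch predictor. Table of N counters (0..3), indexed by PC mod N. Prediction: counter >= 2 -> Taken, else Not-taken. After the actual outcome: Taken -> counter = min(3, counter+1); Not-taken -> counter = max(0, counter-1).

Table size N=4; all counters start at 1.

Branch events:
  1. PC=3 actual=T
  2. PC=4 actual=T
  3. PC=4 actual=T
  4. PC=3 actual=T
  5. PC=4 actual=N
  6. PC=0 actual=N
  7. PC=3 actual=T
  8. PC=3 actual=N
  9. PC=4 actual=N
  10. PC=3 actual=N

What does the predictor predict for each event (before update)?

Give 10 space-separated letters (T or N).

Answer: N N T T T T T T N T

Derivation:
Ev 1: PC=3 idx=3 pred=N actual=T -> ctr[3]=2
Ev 2: PC=4 idx=0 pred=N actual=T -> ctr[0]=2
Ev 3: PC=4 idx=0 pred=T actual=T -> ctr[0]=3
Ev 4: PC=3 idx=3 pred=T actual=T -> ctr[3]=3
Ev 5: PC=4 idx=0 pred=T actual=N -> ctr[0]=2
Ev 6: PC=0 idx=0 pred=T actual=N -> ctr[0]=1
Ev 7: PC=3 idx=3 pred=T actual=T -> ctr[3]=3
Ev 8: PC=3 idx=3 pred=T actual=N -> ctr[3]=2
Ev 9: PC=4 idx=0 pred=N actual=N -> ctr[0]=0
Ev 10: PC=3 idx=3 pred=T actual=N -> ctr[3]=1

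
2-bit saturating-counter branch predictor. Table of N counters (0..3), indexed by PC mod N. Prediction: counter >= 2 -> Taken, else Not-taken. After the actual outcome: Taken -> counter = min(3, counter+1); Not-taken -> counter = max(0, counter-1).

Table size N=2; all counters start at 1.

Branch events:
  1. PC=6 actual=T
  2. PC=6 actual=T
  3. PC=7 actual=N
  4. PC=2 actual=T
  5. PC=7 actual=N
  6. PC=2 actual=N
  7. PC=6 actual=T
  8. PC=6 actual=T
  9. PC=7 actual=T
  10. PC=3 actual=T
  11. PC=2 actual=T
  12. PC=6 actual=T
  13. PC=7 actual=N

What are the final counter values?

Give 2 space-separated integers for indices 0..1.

Ev 1: PC=6 idx=0 pred=N actual=T -> ctr[0]=2
Ev 2: PC=6 idx=0 pred=T actual=T -> ctr[0]=3
Ev 3: PC=7 idx=1 pred=N actual=N -> ctr[1]=0
Ev 4: PC=2 idx=0 pred=T actual=T -> ctr[0]=3
Ev 5: PC=7 idx=1 pred=N actual=N -> ctr[1]=0
Ev 6: PC=2 idx=0 pred=T actual=N -> ctr[0]=2
Ev 7: PC=6 idx=0 pred=T actual=T -> ctr[0]=3
Ev 8: PC=6 idx=0 pred=T actual=T -> ctr[0]=3
Ev 9: PC=7 idx=1 pred=N actual=T -> ctr[1]=1
Ev 10: PC=3 idx=1 pred=N actual=T -> ctr[1]=2
Ev 11: PC=2 idx=0 pred=T actual=T -> ctr[0]=3
Ev 12: PC=6 idx=0 pred=T actual=T -> ctr[0]=3
Ev 13: PC=7 idx=1 pred=T actual=N -> ctr[1]=1

Answer: 3 1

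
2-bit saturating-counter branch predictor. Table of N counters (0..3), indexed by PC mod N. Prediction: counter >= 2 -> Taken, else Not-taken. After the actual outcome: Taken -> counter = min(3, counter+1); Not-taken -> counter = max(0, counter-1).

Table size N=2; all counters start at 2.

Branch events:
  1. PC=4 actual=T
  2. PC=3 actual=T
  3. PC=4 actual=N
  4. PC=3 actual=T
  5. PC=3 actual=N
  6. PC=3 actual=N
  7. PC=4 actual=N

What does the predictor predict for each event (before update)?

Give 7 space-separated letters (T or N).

Ev 1: PC=4 idx=0 pred=T actual=T -> ctr[0]=3
Ev 2: PC=3 idx=1 pred=T actual=T -> ctr[1]=3
Ev 3: PC=4 idx=0 pred=T actual=N -> ctr[0]=2
Ev 4: PC=3 idx=1 pred=T actual=T -> ctr[1]=3
Ev 5: PC=3 idx=1 pred=T actual=N -> ctr[1]=2
Ev 6: PC=3 idx=1 pred=T actual=N -> ctr[1]=1
Ev 7: PC=4 idx=0 pred=T actual=N -> ctr[0]=1

Answer: T T T T T T T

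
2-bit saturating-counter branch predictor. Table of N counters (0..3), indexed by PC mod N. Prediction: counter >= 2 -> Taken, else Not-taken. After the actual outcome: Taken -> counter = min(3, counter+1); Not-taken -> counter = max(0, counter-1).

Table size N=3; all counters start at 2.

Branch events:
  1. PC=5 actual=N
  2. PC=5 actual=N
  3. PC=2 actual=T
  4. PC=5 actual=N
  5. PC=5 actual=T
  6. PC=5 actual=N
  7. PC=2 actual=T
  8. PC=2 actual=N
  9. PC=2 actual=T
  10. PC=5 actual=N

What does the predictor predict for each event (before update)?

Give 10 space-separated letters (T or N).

Ev 1: PC=5 idx=2 pred=T actual=N -> ctr[2]=1
Ev 2: PC=5 idx=2 pred=N actual=N -> ctr[2]=0
Ev 3: PC=2 idx=2 pred=N actual=T -> ctr[2]=1
Ev 4: PC=5 idx=2 pred=N actual=N -> ctr[2]=0
Ev 5: PC=5 idx=2 pred=N actual=T -> ctr[2]=1
Ev 6: PC=5 idx=2 pred=N actual=N -> ctr[2]=0
Ev 7: PC=2 idx=2 pred=N actual=T -> ctr[2]=1
Ev 8: PC=2 idx=2 pred=N actual=N -> ctr[2]=0
Ev 9: PC=2 idx=2 pred=N actual=T -> ctr[2]=1
Ev 10: PC=5 idx=2 pred=N actual=N -> ctr[2]=0

Answer: T N N N N N N N N N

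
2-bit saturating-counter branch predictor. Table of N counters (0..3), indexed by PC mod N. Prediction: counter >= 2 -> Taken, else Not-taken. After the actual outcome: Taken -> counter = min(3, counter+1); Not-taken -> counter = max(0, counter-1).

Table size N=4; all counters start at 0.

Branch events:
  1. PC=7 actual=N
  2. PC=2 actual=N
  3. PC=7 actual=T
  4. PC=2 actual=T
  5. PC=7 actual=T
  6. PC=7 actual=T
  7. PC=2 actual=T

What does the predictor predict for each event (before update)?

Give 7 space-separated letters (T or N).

Answer: N N N N N T N

Derivation:
Ev 1: PC=7 idx=3 pred=N actual=N -> ctr[3]=0
Ev 2: PC=2 idx=2 pred=N actual=N -> ctr[2]=0
Ev 3: PC=7 idx=3 pred=N actual=T -> ctr[3]=1
Ev 4: PC=2 idx=2 pred=N actual=T -> ctr[2]=1
Ev 5: PC=7 idx=3 pred=N actual=T -> ctr[3]=2
Ev 6: PC=7 idx=3 pred=T actual=T -> ctr[3]=3
Ev 7: PC=2 idx=2 pred=N actual=T -> ctr[2]=2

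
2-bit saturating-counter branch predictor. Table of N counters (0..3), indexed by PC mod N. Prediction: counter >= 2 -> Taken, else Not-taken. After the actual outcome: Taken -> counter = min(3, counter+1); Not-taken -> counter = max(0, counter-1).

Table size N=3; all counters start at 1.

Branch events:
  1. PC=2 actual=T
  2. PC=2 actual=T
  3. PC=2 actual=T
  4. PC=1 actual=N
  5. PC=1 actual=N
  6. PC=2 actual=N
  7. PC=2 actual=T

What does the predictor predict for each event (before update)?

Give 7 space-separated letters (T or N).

Ev 1: PC=2 idx=2 pred=N actual=T -> ctr[2]=2
Ev 2: PC=2 idx=2 pred=T actual=T -> ctr[2]=3
Ev 3: PC=2 idx=2 pred=T actual=T -> ctr[2]=3
Ev 4: PC=1 idx=1 pred=N actual=N -> ctr[1]=0
Ev 5: PC=1 idx=1 pred=N actual=N -> ctr[1]=0
Ev 6: PC=2 idx=2 pred=T actual=N -> ctr[2]=2
Ev 7: PC=2 idx=2 pred=T actual=T -> ctr[2]=3

Answer: N T T N N T T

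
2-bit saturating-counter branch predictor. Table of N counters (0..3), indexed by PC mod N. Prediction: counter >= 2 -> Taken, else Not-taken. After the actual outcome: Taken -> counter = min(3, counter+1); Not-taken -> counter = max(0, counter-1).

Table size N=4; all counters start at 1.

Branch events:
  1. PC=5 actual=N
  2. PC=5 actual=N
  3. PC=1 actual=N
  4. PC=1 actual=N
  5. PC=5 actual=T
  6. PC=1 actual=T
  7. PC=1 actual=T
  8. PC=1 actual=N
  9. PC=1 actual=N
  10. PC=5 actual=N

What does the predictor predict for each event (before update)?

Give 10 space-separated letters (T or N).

Answer: N N N N N N T T T N

Derivation:
Ev 1: PC=5 idx=1 pred=N actual=N -> ctr[1]=0
Ev 2: PC=5 idx=1 pred=N actual=N -> ctr[1]=0
Ev 3: PC=1 idx=1 pred=N actual=N -> ctr[1]=0
Ev 4: PC=1 idx=1 pred=N actual=N -> ctr[1]=0
Ev 5: PC=5 idx=1 pred=N actual=T -> ctr[1]=1
Ev 6: PC=1 idx=1 pred=N actual=T -> ctr[1]=2
Ev 7: PC=1 idx=1 pred=T actual=T -> ctr[1]=3
Ev 8: PC=1 idx=1 pred=T actual=N -> ctr[1]=2
Ev 9: PC=1 idx=1 pred=T actual=N -> ctr[1]=1
Ev 10: PC=5 idx=1 pred=N actual=N -> ctr[1]=0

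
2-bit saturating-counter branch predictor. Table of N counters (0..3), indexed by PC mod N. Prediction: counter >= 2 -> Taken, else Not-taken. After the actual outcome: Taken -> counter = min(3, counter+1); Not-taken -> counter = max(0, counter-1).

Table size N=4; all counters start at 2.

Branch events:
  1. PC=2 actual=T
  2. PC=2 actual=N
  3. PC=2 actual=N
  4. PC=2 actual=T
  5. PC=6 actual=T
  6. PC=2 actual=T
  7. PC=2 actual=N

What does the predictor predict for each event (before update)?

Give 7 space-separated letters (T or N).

Answer: T T T N T T T

Derivation:
Ev 1: PC=2 idx=2 pred=T actual=T -> ctr[2]=3
Ev 2: PC=2 idx=2 pred=T actual=N -> ctr[2]=2
Ev 3: PC=2 idx=2 pred=T actual=N -> ctr[2]=1
Ev 4: PC=2 idx=2 pred=N actual=T -> ctr[2]=2
Ev 5: PC=6 idx=2 pred=T actual=T -> ctr[2]=3
Ev 6: PC=2 idx=2 pred=T actual=T -> ctr[2]=3
Ev 7: PC=2 idx=2 pred=T actual=N -> ctr[2]=2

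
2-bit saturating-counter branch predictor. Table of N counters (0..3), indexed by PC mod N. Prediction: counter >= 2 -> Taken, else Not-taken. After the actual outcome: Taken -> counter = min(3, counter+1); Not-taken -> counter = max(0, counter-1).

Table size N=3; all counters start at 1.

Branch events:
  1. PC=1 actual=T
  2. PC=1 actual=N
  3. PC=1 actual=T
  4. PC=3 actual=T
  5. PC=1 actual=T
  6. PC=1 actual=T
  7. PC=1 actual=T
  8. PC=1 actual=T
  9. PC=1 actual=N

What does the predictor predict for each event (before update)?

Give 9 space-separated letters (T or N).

Ev 1: PC=1 idx=1 pred=N actual=T -> ctr[1]=2
Ev 2: PC=1 idx=1 pred=T actual=N -> ctr[1]=1
Ev 3: PC=1 idx=1 pred=N actual=T -> ctr[1]=2
Ev 4: PC=3 idx=0 pred=N actual=T -> ctr[0]=2
Ev 5: PC=1 idx=1 pred=T actual=T -> ctr[1]=3
Ev 6: PC=1 idx=1 pred=T actual=T -> ctr[1]=3
Ev 7: PC=1 idx=1 pred=T actual=T -> ctr[1]=3
Ev 8: PC=1 idx=1 pred=T actual=T -> ctr[1]=3
Ev 9: PC=1 idx=1 pred=T actual=N -> ctr[1]=2

Answer: N T N N T T T T T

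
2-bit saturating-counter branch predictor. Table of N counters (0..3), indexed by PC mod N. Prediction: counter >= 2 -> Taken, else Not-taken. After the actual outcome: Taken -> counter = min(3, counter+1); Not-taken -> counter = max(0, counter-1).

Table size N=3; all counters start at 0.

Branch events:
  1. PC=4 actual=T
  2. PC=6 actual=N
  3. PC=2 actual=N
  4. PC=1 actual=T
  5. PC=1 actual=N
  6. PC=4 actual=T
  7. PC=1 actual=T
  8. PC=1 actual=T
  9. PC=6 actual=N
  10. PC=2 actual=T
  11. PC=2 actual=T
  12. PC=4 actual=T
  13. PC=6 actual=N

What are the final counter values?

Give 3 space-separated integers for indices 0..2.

Ev 1: PC=4 idx=1 pred=N actual=T -> ctr[1]=1
Ev 2: PC=6 idx=0 pred=N actual=N -> ctr[0]=0
Ev 3: PC=2 idx=2 pred=N actual=N -> ctr[2]=0
Ev 4: PC=1 idx=1 pred=N actual=T -> ctr[1]=2
Ev 5: PC=1 idx=1 pred=T actual=N -> ctr[1]=1
Ev 6: PC=4 idx=1 pred=N actual=T -> ctr[1]=2
Ev 7: PC=1 idx=1 pred=T actual=T -> ctr[1]=3
Ev 8: PC=1 idx=1 pred=T actual=T -> ctr[1]=3
Ev 9: PC=6 idx=0 pred=N actual=N -> ctr[0]=0
Ev 10: PC=2 idx=2 pred=N actual=T -> ctr[2]=1
Ev 11: PC=2 idx=2 pred=N actual=T -> ctr[2]=2
Ev 12: PC=4 idx=1 pred=T actual=T -> ctr[1]=3
Ev 13: PC=6 idx=0 pred=N actual=N -> ctr[0]=0

Answer: 0 3 2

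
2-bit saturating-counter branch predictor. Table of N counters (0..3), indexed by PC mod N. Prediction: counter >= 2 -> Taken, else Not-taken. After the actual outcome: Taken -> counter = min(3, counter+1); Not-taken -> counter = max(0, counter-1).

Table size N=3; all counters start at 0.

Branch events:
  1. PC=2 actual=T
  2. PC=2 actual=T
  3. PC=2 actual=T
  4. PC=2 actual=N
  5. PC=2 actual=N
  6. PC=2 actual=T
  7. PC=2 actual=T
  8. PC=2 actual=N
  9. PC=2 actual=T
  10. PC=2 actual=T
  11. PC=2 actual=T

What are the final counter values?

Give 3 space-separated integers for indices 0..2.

Answer: 0 0 3

Derivation:
Ev 1: PC=2 idx=2 pred=N actual=T -> ctr[2]=1
Ev 2: PC=2 idx=2 pred=N actual=T -> ctr[2]=2
Ev 3: PC=2 idx=2 pred=T actual=T -> ctr[2]=3
Ev 4: PC=2 idx=2 pred=T actual=N -> ctr[2]=2
Ev 5: PC=2 idx=2 pred=T actual=N -> ctr[2]=1
Ev 6: PC=2 idx=2 pred=N actual=T -> ctr[2]=2
Ev 7: PC=2 idx=2 pred=T actual=T -> ctr[2]=3
Ev 8: PC=2 idx=2 pred=T actual=N -> ctr[2]=2
Ev 9: PC=2 idx=2 pred=T actual=T -> ctr[2]=3
Ev 10: PC=2 idx=2 pred=T actual=T -> ctr[2]=3
Ev 11: PC=2 idx=2 pred=T actual=T -> ctr[2]=3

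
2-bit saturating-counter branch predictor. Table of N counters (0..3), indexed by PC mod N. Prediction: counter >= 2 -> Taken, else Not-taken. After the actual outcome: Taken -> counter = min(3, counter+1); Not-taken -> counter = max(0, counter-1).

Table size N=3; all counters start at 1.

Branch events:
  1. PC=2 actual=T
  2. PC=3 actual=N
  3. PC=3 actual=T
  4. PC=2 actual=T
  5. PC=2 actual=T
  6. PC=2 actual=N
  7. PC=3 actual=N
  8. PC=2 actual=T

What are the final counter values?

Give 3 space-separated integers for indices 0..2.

Answer: 0 1 3

Derivation:
Ev 1: PC=2 idx=2 pred=N actual=T -> ctr[2]=2
Ev 2: PC=3 idx=0 pred=N actual=N -> ctr[0]=0
Ev 3: PC=3 idx=0 pred=N actual=T -> ctr[0]=1
Ev 4: PC=2 idx=2 pred=T actual=T -> ctr[2]=3
Ev 5: PC=2 idx=2 pred=T actual=T -> ctr[2]=3
Ev 6: PC=2 idx=2 pred=T actual=N -> ctr[2]=2
Ev 7: PC=3 idx=0 pred=N actual=N -> ctr[0]=0
Ev 8: PC=2 idx=2 pred=T actual=T -> ctr[2]=3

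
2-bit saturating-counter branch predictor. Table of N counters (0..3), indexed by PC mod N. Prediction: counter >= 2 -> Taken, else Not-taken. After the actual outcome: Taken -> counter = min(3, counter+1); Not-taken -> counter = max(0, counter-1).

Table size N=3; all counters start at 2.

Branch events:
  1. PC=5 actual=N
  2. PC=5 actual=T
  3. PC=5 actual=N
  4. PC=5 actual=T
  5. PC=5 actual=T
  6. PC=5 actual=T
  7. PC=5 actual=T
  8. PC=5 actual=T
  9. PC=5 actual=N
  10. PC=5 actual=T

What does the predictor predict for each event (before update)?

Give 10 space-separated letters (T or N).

Ev 1: PC=5 idx=2 pred=T actual=N -> ctr[2]=1
Ev 2: PC=5 idx=2 pred=N actual=T -> ctr[2]=2
Ev 3: PC=5 idx=2 pred=T actual=N -> ctr[2]=1
Ev 4: PC=5 idx=2 pred=N actual=T -> ctr[2]=2
Ev 5: PC=5 idx=2 pred=T actual=T -> ctr[2]=3
Ev 6: PC=5 idx=2 pred=T actual=T -> ctr[2]=3
Ev 7: PC=5 idx=2 pred=T actual=T -> ctr[2]=3
Ev 8: PC=5 idx=2 pred=T actual=T -> ctr[2]=3
Ev 9: PC=5 idx=2 pred=T actual=N -> ctr[2]=2
Ev 10: PC=5 idx=2 pred=T actual=T -> ctr[2]=3

Answer: T N T N T T T T T T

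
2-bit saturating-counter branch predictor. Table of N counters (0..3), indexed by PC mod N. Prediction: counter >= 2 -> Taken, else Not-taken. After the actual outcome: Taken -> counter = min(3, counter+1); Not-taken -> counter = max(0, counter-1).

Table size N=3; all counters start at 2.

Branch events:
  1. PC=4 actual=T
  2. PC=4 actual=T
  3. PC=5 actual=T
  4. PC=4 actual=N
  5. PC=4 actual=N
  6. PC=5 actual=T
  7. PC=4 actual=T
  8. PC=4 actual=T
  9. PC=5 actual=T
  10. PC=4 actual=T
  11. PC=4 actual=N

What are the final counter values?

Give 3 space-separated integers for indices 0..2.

Answer: 2 2 3

Derivation:
Ev 1: PC=4 idx=1 pred=T actual=T -> ctr[1]=3
Ev 2: PC=4 idx=1 pred=T actual=T -> ctr[1]=3
Ev 3: PC=5 idx=2 pred=T actual=T -> ctr[2]=3
Ev 4: PC=4 idx=1 pred=T actual=N -> ctr[1]=2
Ev 5: PC=4 idx=1 pred=T actual=N -> ctr[1]=1
Ev 6: PC=5 idx=2 pred=T actual=T -> ctr[2]=3
Ev 7: PC=4 idx=1 pred=N actual=T -> ctr[1]=2
Ev 8: PC=4 idx=1 pred=T actual=T -> ctr[1]=3
Ev 9: PC=5 idx=2 pred=T actual=T -> ctr[2]=3
Ev 10: PC=4 idx=1 pred=T actual=T -> ctr[1]=3
Ev 11: PC=4 idx=1 pred=T actual=N -> ctr[1]=2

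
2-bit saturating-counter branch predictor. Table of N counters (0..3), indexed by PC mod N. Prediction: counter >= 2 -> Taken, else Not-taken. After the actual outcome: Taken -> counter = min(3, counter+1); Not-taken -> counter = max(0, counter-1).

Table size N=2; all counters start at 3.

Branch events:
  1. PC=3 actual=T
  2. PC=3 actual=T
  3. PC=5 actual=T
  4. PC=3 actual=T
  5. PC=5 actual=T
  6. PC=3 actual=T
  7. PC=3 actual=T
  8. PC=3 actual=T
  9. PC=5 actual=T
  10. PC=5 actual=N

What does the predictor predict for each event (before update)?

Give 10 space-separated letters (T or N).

Answer: T T T T T T T T T T

Derivation:
Ev 1: PC=3 idx=1 pred=T actual=T -> ctr[1]=3
Ev 2: PC=3 idx=1 pred=T actual=T -> ctr[1]=3
Ev 3: PC=5 idx=1 pred=T actual=T -> ctr[1]=3
Ev 4: PC=3 idx=1 pred=T actual=T -> ctr[1]=3
Ev 5: PC=5 idx=1 pred=T actual=T -> ctr[1]=3
Ev 6: PC=3 idx=1 pred=T actual=T -> ctr[1]=3
Ev 7: PC=3 idx=1 pred=T actual=T -> ctr[1]=3
Ev 8: PC=3 idx=1 pred=T actual=T -> ctr[1]=3
Ev 9: PC=5 idx=1 pred=T actual=T -> ctr[1]=3
Ev 10: PC=5 idx=1 pred=T actual=N -> ctr[1]=2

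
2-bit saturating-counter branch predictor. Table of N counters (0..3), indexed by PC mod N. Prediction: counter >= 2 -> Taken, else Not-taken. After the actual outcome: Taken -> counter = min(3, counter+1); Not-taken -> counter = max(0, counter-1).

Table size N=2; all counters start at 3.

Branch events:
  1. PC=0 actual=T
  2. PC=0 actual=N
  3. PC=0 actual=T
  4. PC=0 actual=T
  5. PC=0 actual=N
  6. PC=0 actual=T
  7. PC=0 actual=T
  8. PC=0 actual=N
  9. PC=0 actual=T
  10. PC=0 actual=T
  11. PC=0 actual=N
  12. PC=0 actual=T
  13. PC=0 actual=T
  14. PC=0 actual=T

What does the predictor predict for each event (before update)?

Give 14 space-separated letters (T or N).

Ev 1: PC=0 idx=0 pred=T actual=T -> ctr[0]=3
Ev 2: PC=0 idx=0 pred=T actual=N -> ctr[0]=2
Ev 3: PC=0 idx=0 pred=T actual=T -> ctr[0]=3
Ev 4: PC=0 idx=0 pred=T actual=T -> ctr[0]=3
Ev 5: PC=0 idx=0 pred=T actual=N -> ctr[0]=2
Ev 6: PC=0 idx=0 pred=T actual=T -> ctr[0]=3
Ev 7: PC=0 idx=0 pred=T actual=T -> ctr[0]=3
Ev 8: PC=0 idx=0 pred=T actual=N -> ctr[0]=2
Ev 9: PC=0 idx=0 pred=T actual=T -> ctr[0]=3
Ev 10: PC=0 idx=0 pred=T actual=T -> ctr[0]=3
Ev 11: PC=0 idx=0 pred=T actual=N -> ctr[0]=2
Ev 12: PC=0 idx=0 pred=T actual=T -> ctr[0]=3
Ev 13: PC=0 idx=0 pred=T actual=T -> ctr[0]=3
Ev 14: PC=0 idx=0 pred=T actual=T -> ctr[0]=3

Answer: T T T T T T T T T T T T T T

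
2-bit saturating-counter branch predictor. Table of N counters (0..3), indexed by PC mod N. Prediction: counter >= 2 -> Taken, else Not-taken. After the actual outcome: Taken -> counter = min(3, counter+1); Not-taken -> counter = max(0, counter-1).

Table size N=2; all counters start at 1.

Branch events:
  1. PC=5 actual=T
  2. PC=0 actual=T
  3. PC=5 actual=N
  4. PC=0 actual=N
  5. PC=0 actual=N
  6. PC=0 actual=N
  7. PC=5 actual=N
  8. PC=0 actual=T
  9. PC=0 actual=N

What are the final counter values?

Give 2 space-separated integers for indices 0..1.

Answer: 0 0

Derivation:
Ev 1: PC=5 idx=1 pred=N actual=T -> ctr[1]=2
Ev 2: PC=0 idx=0 pred=N actual=T -> ctr[0]=2
Ev 3: PC=5 idx=1 pred=T actual=N -> ctr[1]=1
Ev 4: PC=0 idx=0 pred=T actual=N -> ctr[0]=1
Ev 5: PC=0 idx=0 pred=N actual=N -> ctr[0]=0
Ev 6: PC=0 idx=0 pred=N actual=N -> ctr[0]=0
Ev 7: PC=5 idx=1 pred=N actual=N -> ctr[1]=0
Ev 8: PC=0 idx=0 pred=N actual=T -> ctr[0]=1
Ev 9: PC=0 idx=0 pred=N actual=N -> ctr[0]=0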